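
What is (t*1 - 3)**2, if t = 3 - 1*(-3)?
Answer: 9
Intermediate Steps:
t = 6 (t = 3 + 3 = 6)
(t*1 - 3)**2 = (6*1 - 3)**2 = (6 - 3)**2 = 3**2 = 9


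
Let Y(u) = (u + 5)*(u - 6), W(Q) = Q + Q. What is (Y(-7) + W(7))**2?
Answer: 1600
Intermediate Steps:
W(Q) = 2*Q
Y(u) = (-6 + u)*(5 + u) (Y(u) = (5 + u)*(-6 + u) = (-6 + u)*(5 + u))
(Y(-7) + W(7))**2 = ((-30 + (-7)**2 - 1*(-7)) + 2*7)**2 = ((-30 + 49 + 7) + 14)**2 = (26 + 14)**2 = 40**2 = 1600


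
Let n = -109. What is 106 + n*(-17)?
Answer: 1959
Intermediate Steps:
106 + n*(-17) = 106 - 109*(-17) = 106 + 1853 = 1959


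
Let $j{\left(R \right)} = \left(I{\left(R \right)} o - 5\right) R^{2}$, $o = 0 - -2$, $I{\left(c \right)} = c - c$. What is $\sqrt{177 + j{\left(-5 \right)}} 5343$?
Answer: $10686 \sqrt{13} \approx 38529.0$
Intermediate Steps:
$I{\left(c \right)} = 0$
$o = 2$ ($o = 0 + 2 = 2$)
$j{\left(R \right)} = - 5 R^{2}$ ($j{\left(R \right)} = \left(0 \cdot 2 - 5\right) R^{2} = \left(0 - 5\right) R^{2} = - 5 R^{2}$)
$\sqrt{177 + j{\left(-5 \right)}} 5343 = \sqrt{177 - 5 \left(-5\right)^{2}} \cdot 5343 = \sqrt{177 - 125} \cdot 5343 = \sqrt{52} \cdot 5343 = 2 \sqrt{13} \cdot 5343 = 10686 \sqrt{13}$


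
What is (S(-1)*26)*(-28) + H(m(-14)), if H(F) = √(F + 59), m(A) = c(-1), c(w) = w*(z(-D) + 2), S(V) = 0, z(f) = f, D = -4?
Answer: √53 ≈ 7.2801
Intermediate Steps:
c(w) = 6*w (c(w) = w*(-1*(-4) + 2) = w*(4 + 2) = w*6 = 6*w)
m(A) = -6 (m(A) = 6*(-1) = -6)
H(F) = √(59 + F)
(S(-1)*26)*(-28) + H(m(-14)) = (0*26)*(-28) + √(59 - 6) = 0*(-28) + √53 = 0 + √53 = √53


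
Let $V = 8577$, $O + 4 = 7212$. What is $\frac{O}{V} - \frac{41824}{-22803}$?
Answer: $\frac{174362824}{65193777} \approx 2.6745$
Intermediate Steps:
$O = 7208$ ($O = -4 + 7212 = 7208$)
$\frac{O}{V} - \frac{41824}{-22803} = \frac{7208}{8577} - \frac{41824}{-22803} = 7208 \cdot \frac{1}{8577} - - \frac{41824}{22803} = \frac{7208}{8577} + \frac{41824}{22803} = \frac{174362824}{65193777}$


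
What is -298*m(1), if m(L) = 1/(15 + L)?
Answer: -149/8 ≈ -18.625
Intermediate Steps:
-298*m(1) = -298/(15 + 1) = -298/16 = -298*1/16 = -149/8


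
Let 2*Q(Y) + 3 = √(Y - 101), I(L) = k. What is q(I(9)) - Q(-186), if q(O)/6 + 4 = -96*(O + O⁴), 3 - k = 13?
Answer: -11508525/2 - I*√287/2 ≈ -5.7543e+6 - 8.4705*I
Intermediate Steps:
k = -10 (k = 3 - 1*13 = 3 - 13 = -10)
I(L) = -10
Q(Y) = -3/2 + √(-101 + Y)/2 (Q(Y) = -3/2 + √(Y - 101)/2 = -3/2 + √(-101 + Y)/2)
q(O) = -24 - 576*O - 576*O⁴ (q(O) = -24 + 6*(-96*(O + O⁴)) = -24 + 6*(-96*O - 96*O⁴) = -24 + (-576*O - 576*O⁴) = -24 - 576*O - 576*O⁴)
q(I(9)) - Q(-186) = (-24 - 576*(-10) - 576*(-10)⁴) - (-3/2 + √(-101 - 186)/2) = (-24 + 5760 - 576*10000) - (-3/2 + √(-287)/2) = (-24 + 5760 - 5760000) - (-3/2 + (I*√287)/2) = -5754264 - (-3/2 + I*√287/2) = -5754264 + (3/2 - I*√287/2) = -11508525/2 - I*√287/2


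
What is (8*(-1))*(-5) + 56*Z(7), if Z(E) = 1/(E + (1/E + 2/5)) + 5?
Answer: 10805/33 ≈ 327.42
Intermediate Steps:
Z(E) = 5 + 1/(2/5 + E + 1/E) (Z(E) = 1/(E + (1/E + 2*(1/5))) + 5 = 1/(E + (1/E + 2/5)) + 5 = 1/(E + (2/5 + 1/E)) + 5 = 1/(2/5 + E + 1/E) + 5 = 5 + 1/(2/5 + E + 1/E))
(8*(-1))*(-5) + 56*Z(7) = (8*(-1))*(-5) + 56*(5*(5 + 3*7 + 5*7**2)/(5 + 2*7 + 5*7**2)) = -8*(-5) + 56*(5*(5 + 21 + 5*49)/(5 + 14 + 5*49)) = 40 + 56*(5*(5 + 21 + 245)/(5 + 14 + 245)) = 40 + 56*(5*271/264) = 40 + 56*(5*(1/264)*271) = 40 + 56*(1355/264) = 40 + 9485/33 = 10805/33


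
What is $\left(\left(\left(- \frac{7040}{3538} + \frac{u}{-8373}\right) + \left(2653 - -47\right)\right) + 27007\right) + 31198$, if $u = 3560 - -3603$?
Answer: $\frac{902072788178}{14811837} \approx 60902.0$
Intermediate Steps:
$u = 7163$ ($u = 3560 + 3603 = 7163$)
$\left(\left(\left(- \frac{7040}{3538} + \frac{u}{-8373}\right) + \left(2653 - -47\right)\right) + 27007\right) + 31198 = \left(\left(\left(- \frac{7040}{3538} + \frac{7163}{-8373}\right) + \left(2653 - -47\right)\right) + 27007\right) + 31198 = \left(\left(\left(\left(-7040\right) \frac{1}{3538} + 7163 \left(- \frac{1}{8373}\right)\right) + \left(2653 + 47\right)\right) + 27007\right) + 31198 = \left(\left(\left(- \frac{3520}{1769} - \frac{7163}{8373}\right) + 2700\right) + 27007\right) + 31198 = \left(\left(- \frac{42144307}{14811837} + 2700\right) + 27007\right) + 31198 = \left(\frac{39949815593}{14811837} + 27007\right) + 31198 = \frac{439973097452}{14811837} + 31198 = \frac{902072788178}{14811837}$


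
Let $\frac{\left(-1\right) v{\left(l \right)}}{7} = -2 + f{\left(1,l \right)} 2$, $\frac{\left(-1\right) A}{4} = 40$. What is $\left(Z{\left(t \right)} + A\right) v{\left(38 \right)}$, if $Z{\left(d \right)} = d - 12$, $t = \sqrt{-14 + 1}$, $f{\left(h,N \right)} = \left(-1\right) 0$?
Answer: $-2408 + 14 i \sqrt{13} \approx -2408.0 + 50.478 i$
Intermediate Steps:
$A = -160$ ($A = \left(-4\right) 40 = -160$)
$f{\left(h,N \right)} = 0$
$v{\left(l \right)} = 14$ ($v{\left(l \right)} = - 7 \left(-2 + 0 \cdot 2\right) = - 7 \left(-2 + 0\right) = \left(-7\right) \left(-2\right) = 14$)
$t = i \sqrt{13}$ ($t = \sqrt{-13} = i \sqrt{13} \approx 3.6056 i$)
$Z{\left(d \right)} = -12 + d$
$\left(Z{\left(t \right)} + A\right) v{\left(38 \right)} = \left(\left(-12 + i \sqrt{13}\right) - 160\right) 14 = \left(-172 + i \sqrt{13}\right) 14 = -2408 + 14 i \sqrt{13}$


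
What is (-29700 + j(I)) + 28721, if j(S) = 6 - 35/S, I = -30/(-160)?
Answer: -3479/3 ≈ -1159.7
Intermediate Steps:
I = 3/16 (I = -30*(-1/160) = 3/16 ≈ 0.18750)
j(S) = 6 - 35/S
(-29700 + j(I)) + 28721 = (-29700 + (6 - 35/3/16)) + 28721 = (-29700 + (6 - 35*16/3)) + 28721 = (-29700 + (6 - 560/3)) + 28721 = (-29700 - 542/3) + 28721 = -89642/3 + 28721 = -3479/3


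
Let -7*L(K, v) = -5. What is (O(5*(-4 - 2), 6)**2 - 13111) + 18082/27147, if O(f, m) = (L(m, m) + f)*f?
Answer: 1009328001985/1330203 ≈ 7.5878e+5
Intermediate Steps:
L(K, v) = 5/7 (L(K, v) = -1/7*(-5) = 5/7)
O(f, m) = f*(5/7 + f) (O(f, m) = (5/7 + f)*f = f*(5/7 + f))
(O(5*(-4 - 2), 6)**2 - 13111) + 18082/27147 = (((5*(-4 - 2))*(5 + 7*(5*(-4 - 2)))/7)**2 - 13111) + 18082/27147 = (((5*(-6))*(5 + 7*(5*(-6)))/7)**2 - 13111) + 18082*(1/27147) = (((1/7)*(-30)*(5 + 7*(-30)))**2 - 13111) + 18082/27147 = (((1/7)*(-30)*(5 - 210))**2 - 13111) + 18082/27147 = (((1/7)*(-30)*(-205))**2 - 13111) + 18082/27147 = ((6150/7)**2 - 13111) + 18082/27147 = (37822500/49 - 13111) + 18082/27147 = 37180061/49 + 18082/27147 = 1009328001985/1330203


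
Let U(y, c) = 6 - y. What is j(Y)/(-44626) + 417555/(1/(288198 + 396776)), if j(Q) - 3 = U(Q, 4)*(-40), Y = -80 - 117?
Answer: 12763674980512937/44626 ≈ 2.8601e+11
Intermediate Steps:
Y = -197
j(Q) = -237 + 40*Q (j(Q) = 3 + (6 - Q)*(-40) = 3 + (-240 + 40*Q) = -237 + 40*Q)
j(Y)/(-44626) + 417555/(1/(288198 + 396776)) = (-237 + 40*(-197))/(-44626) + 417555/(1/(288198 + 396776)) = (-237 - 7880)*(-1/44626) + 417555/(1/684974) = -8117*(-1/44626) + 417555/(1/684974) = 8117/44626 + 417555*684974 = 8117/44626 + 286014318570 = 12763674980512937/44626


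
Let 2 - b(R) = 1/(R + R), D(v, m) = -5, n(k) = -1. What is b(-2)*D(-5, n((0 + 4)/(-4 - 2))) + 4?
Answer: -29/4 ≈ -7.2500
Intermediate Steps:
b(R) = 2 - 1/(2*R) (b(R) = 2 - 1/(R + R) = 2 - 1/(2*R))
b(-2)*D(-5, n((0 + 4)/(-4 - 2))) + 4 = (2 - ½/(-2))*(-5) + 4 = (2 - ½*(-½))*(-5) + 4 = (2 + ¼)*(-5) + 4 = (9/4)*(-5) + 4 = -45/4 + 4 = -29/4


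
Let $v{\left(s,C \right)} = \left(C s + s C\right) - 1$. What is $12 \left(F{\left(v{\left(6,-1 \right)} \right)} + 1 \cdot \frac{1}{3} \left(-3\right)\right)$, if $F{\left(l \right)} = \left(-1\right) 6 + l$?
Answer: $-240$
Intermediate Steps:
$v{\left(s,C \right)} = -1 + 2 C s$ ($v{\left(s,C \right)} = \left(C s + C s\right) - 1 = 2 C s - 1 = -1 + 2 C s$)
$F{\left(l \right)} = -6 + l$
$12 \left(F{\left(v{\left(6,-1 \right)} \right)} + 1 \cdot \frac{1}{3} \left(-3\right)\right) = 12 \left(\left(-6 + \left(-1 + 2 \left(-1\right) 6\right)\right) + 1 \cdot \frac{1}{3} \left(-3\right)\right) = 12 \left(\left(-6 - 13\right) + 1 \cdot \frac{1}{3} \left(-3\right)\right) = 12 \left(\left(-6 - 13\right) + \frac{1}{3} \left(-3\right)\right) = 12 \left(-19 - 1\right) = 12 \left(-20\right) = -240$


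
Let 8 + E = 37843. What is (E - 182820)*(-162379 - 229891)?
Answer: 56873265950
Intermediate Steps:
E = 37835 (E = -8 + 37843 = 37835)
(E - 182820)*(-162379 - 229891) = (37835 - 182820)*(-162379 - 229891) = -144985*(-392270) = 56873265950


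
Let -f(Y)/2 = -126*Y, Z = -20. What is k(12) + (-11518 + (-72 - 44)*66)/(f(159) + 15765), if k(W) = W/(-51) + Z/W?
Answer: -2131225/949161 ≈ -2.2454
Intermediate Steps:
f(Y) = 252*Y (f(Y) = -(-252)*Y = 252*Y)
k(W) = -20/W - W/51 (k(W) = W/(-51) - 20/W = W*(-1/51) - 20/W = -W/51 - 20/W = -20/W - W/51)
k(12) + (-11518 + (-72 - 44)*66)/(f(159) + 15765) = (-20/12 - 1/51*12) + (-11518 + (-72 - 44)*66)/(252*159 + 15765) = (-20*1/12 - 4/17) + (-11518 - 116*66)/(40068 + 15765) = (-5/3 - 4/17) + (-11518 - 7656)/55833 = -97/51 - 19174*1/55833 = -97/51 - 19174/55833 = -2131225/949161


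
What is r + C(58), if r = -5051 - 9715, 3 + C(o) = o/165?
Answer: -2436827/165 ≈ -14769.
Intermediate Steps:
C(o) = -3 + o/165
r = -14766
r + C(58) = -14766 + (-3 + (1/165)*58) = -14766 + (-3 + 58/165) = -14766 - 437/165 = -2436827/165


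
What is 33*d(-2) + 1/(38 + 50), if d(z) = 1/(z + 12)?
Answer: 1457/440 ≈ 3.3114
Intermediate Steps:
d(z) = 1/(12 + z)
33*d(-2) + 1/(38 + 50) = 33/(12 - 2) + 1/(38 + 50) = 33/10 + 1/88 = 1457/440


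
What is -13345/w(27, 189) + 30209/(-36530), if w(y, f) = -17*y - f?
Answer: 233958709/11835720 ≈ 19.767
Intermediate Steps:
w(y, f) = -f - 17*y
-13345/w(27, 189) + 30209/(-36530) = -13345/(-1*189 - 17*27) + 30209/(-36530) = -13345/(-189 - 459) + 30209*(-1/36530) = -13345/(-648) - 30209/36530 = -13345*(-1/648) - 30209/36530 = 13345/648 - 30209/36530 = 233958709/11835720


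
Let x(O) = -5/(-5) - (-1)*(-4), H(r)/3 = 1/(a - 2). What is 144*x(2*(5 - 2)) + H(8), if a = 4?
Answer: -861/2 ≈ -430.50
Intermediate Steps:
H(r) = 3/2 (H(r) = 3/(4 - 2) = 3/2)
x(O) = -3 (x(O) = -5*(-1/5) - 1*4 = 1 - 4 = -3)
144*x(2*(5 - 2)) + H(8) = 144*(-3) + 3/2 = -432 + 3/2 = -861/2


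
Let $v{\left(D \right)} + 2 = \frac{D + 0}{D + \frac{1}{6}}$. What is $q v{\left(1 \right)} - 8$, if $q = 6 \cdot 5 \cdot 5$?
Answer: $- \frac{1256}{7} \approx -179.43$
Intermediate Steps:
$v{\left(D \right)} = -2 + \frac{D}{\frac{1}{6} + D}$ ($v{\left(D \right)} = -2 + \frac{D + 0}{D + \frac{1}{6}} = -2 + \frac{D}{D + \frac{1}{6}} = -2 + \frac{D}{\frac{1}{6} + D}$)
$q = 150$ ($q = 30 \cdot 5 = 150$)
$q v{\left(1 \right)} - 8 = 150 \frac{2 \left(-1 - 3\right)}{1 + 6 \cdot 1} - 8 = 150 \frac{2 \left(-1 - 3\right)}{1 + 6} - 8 = 150 \cdot 2 \cdot \frac{1}{7} \left(-4\right) - 8 = 150 \left(- \frac{8}{7}\right) - 8 = - \frac{1200}{7} - 8 = - \frac{1256}{7}$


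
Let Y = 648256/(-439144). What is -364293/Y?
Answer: 19997135649/81032 ≈ 2.4678e+5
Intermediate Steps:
Y = -81032/54893 (Y = 648256*(-1/439144) = -81032/54893 ≈ -1.4762)
-364293/Y = -364293/(-81032/54893) = -364293*(-54893/81032) = 19997135649/81032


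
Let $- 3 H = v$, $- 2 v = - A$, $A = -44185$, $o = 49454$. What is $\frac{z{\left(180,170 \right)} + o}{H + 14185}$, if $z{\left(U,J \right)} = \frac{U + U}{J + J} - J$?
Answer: $\frac{5027076}{2198015} \approx 2.2871$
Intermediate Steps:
$v = - \frac{44185}{2}$ ($v = - \frac{\left(-1\right) \left(-44185\right)}{2} = \left(- \frac{1}{2}\right) 44185 = - \frac{44185}{2} \approx -22093.0$)
$H = \frac{44185}{6}$ ($H = \left(- \frac{1}{3}\right) \left(- \frac{44185}{2}\right) = \frac{44185}{6} \approx 7364.2$)
$z{\left(U,J \right)} = - J + \frac{U}{J}$ ($z{\left(U,J \right)} = \frac{2 U}{2 J} - J = 2 U \frac{1}{2 J} - J = \frac{U}{J} - J = - J + \frac{U}{J}$)
$\frac{z{\left(180,170 \right)} + o}{H + 14185} = \frac{\left(\left(-1\right) 170 + \frac{180}{170}\right) + 49454}{\frac{44185}{6} + 14185} = \frac{\left(-170 + 180 \cdot \frac{1}{170}\right) + 49454}{\frac{129295}{6}} = \left(\left(-170 + \frac{18}{17}\right) + 49454\right) \frac{6}{129295} = \left(- \frac{2872}{17} + 49454\right) \frac{6}{129295} = \frac{837846}{17} \cdot \frac{6}{129295} = \frac{5027076}{2198015}$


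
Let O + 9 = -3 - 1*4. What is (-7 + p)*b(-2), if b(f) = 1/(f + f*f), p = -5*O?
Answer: 73/2 ≈ 36.500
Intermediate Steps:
O = -16 (O = -9 + (-3 - 1*4) = -9 + (-3 - 4) = -9 - 7 = -16)
p = 80 (p = -5*(-16) = 80)
b(f) = 1/(f + f**2)
(-7 + p)*b(-2) = (-7 + 80)*(1/((-2)*(1 - 2))) = 73*(-1/2/(-1)) = 73*(-1/2*(-1)) = 73*(1/2) = 73/2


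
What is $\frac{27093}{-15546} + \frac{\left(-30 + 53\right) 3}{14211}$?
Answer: $- \frac{42660661}{24547134} \approx -1.7379$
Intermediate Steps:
$\frac{27093}{-15546} + \frac{\left(-30 + 53\right) 3}{14211} = 27093 \left(- \frac{1}{15546}\right) + 23 \cdot 3 \cdot \frac{1}{14211} = - \frac{9031}{5182} + 69 \cdot \frac{1}{14211} = - \frac{9031}{5182} + \frac{23}{4737} = - \frac{42660661}{24547134}$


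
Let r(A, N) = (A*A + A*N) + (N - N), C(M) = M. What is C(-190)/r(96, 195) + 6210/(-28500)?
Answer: -1490813/6634800 ≈ -0.22470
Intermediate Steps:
r(A, N) = A² + A*N (r(A, N) = (A² + A*N) + 0 = A² + A*N)
C(-190)/r(96, 195) + 6210/(-28500) = -190*1/(96*(96 + 195)) + 6210/(-28500) = -190/(96*291) + 6210*(-1/28500) = -190/27936 - 207/950 = -190*1/27936 - 207/950 = -95/13968 - 207/950 = -1490813/6634800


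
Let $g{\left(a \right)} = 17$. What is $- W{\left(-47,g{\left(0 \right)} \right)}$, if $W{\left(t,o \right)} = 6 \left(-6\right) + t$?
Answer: $83$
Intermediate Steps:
$W{\left(t,o \right)} = -36 + t$
$- W{\left(-47,g{\left(0 \right)} \right)} = - (-36 - 47) = \left(-1\right) \left(-83\right) = 83$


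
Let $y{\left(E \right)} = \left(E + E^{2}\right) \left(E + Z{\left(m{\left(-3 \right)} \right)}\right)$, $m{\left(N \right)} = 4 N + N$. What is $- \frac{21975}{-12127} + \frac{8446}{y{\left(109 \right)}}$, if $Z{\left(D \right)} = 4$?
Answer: $\frac{14937846446}{8215254245} \approx 1.8183$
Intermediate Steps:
$m{\left(N \right)} = 5 N$
$y{\left(E \right)} = \left(4 + E\right) \left(E + E^{2}\right)$ ($y{\left(E \right)} = \left(E + E^{2}\right) \left(E + 4\right) = \left(E + E^{2}\right) \left(4 + E\right) = \left(4 + E\right) \left(E + E^{2}\right)$)
$- \frac{21975}{-12127} + \frac{8446}{y{\left(109 \right)}} = - \frac{21975}{-12127} + \frac{8446}{109 \left(4 + 109^{2} + 5 \cdot 109\right)} = \left(-21975\right) \left(- \frac{1}{12127}\right) + \frac{8446}{109 \left(4 + 11881 + 545\right)} = \frac{21975}{12127} + \frac{8446}{109 \cdot 12430} = \frac{21975}{12127} + \frac{8446}{1354870} = \frac{21975}{12127} + 8446 \cdot \frac{1}{1354870} = \frac{21975}{12127} + \frac{4223}{677435} = \frac{14937846446}{8215254245}$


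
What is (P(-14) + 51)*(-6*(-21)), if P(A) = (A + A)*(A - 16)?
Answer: 112266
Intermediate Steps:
P(A) = 2*A*(-16 + A) (P(A) = (2*A)*(-16 + A) = 2*A*(-16 + A))
(P(-14) + 51)*(-6*(-21)) = (2*(-14)*(-16 - 14) + 51)*(-6*(-21)) = (2*(-14)*(-30) + 51)*126 = (840 + 51)*126 = 891*126 = 112266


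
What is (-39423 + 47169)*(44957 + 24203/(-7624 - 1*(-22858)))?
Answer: 884204791031/2539 ≈ 3.4825e+8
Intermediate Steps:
(-39423 + 47169)*(44957 + 24203/(-7624 - 1*(-22858))) = 7746*(44957 + 24203/(-7624 + 22858)) = 7746*(44957 + 24203/15234) = 7746*(684899141/15234) = 884204791031/2539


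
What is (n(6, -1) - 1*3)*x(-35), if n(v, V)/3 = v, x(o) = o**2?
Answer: 18375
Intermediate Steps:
n(v, V) = 3*v
(n(6, -1) - 1*3)*x(-35) = (3*6 - 1*3)*(-35)**2 = (18 - 3)*1225 = 15*1225 = 18375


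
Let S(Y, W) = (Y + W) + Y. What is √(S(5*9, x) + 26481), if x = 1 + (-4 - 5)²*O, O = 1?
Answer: √26653 ≈ 163.26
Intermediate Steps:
x = 82 (x = 1 + (-4 - 5)²*1 = 1 + (-9)²*1 = 1 + 81*1 = 1 + 81 = 82)
S(Y, W) = W + 2*Y (S(Y, W) = (W + Y) + Y = W + 2*Y)
√(S(5*9, x) + 26481) = √((82 + 2*(5*9)) + 26481) = √((82 + 2*45) + 26481) = √((82 + 90) + 26481) = √(172 + 26481) = √26653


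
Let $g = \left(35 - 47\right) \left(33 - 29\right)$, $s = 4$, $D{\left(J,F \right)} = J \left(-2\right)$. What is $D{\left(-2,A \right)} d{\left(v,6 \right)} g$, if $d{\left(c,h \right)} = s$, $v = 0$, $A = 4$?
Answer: $-768$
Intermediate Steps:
$D{\left(J,F \right)} = - 2 J$
$d{\left(c,h \right)} = 4$
$g = -48$ ($g = \left(-12\right) 4 = -48$)
$D{\left(-2,A \right)} d{\left(v,6 \right)} g = \left(-2\right) \left(-2\right) 4 \left(-48\right) = 4 \cdot 4 \left(-48\right) = 16 \left(-48\right) = -768$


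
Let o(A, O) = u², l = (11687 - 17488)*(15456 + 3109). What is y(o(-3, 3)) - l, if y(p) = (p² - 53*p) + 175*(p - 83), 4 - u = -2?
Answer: 107686728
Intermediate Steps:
u = 6 (u = 4 - 1*(-2) = 4 + 2 = 6)
l = -107695565 (l = -5801*18565 = -107695565)
o(A, O) = 36 (o(A, O) = 6² = 36)
y(p) = -14525 + p² + 122*p (y(p) = (p² - 53*p) + 175*(-83 + p) = (p² - 53*p) + (-14525 + 175*p) = -14525 + p² + 122*p)
y(o(-3, 3)) - l = (-14525 + 36² + 122*36) - 1*(-107695565) = (-14525 + 1296 + 4392) + 107695565 = -8837 + 107695565 = 107686728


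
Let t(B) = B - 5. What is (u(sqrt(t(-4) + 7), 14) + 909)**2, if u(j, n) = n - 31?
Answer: 795664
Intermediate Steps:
t(B) = -5 + B
u(j, n) = -31 + n
(u(sqrt(t(-4) + 7), 14) + 909)**2 = ((-31 + 14) + 909)**2 = (-17 + 909)**2 = 892**2 = 795664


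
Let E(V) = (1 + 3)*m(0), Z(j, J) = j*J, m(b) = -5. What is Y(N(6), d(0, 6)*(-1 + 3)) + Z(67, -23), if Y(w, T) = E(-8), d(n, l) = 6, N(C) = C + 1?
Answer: -1561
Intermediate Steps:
N(C) = 1 + C
Z(j, J) = J*j
E(V) = -20 (E(V) = (1 + 3)*(-5) = 4*(-5) = -20)
Y(w, T) = -20
Y(N(6), d(0, 6)*(-1 + 3)) + Z(67, -23) = -20 - 23*67 = -20 - 1541 = -1561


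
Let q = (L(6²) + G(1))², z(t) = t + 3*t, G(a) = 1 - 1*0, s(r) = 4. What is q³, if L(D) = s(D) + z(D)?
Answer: 10942526586601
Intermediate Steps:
G(a) = 1 (G(a) = 1 + 0 = 1)
z(t) = 4*t
L(D) = 4 + 4*D
q = 22201 (q = ((4 + 4*6²) + 1)² = ((4 + 4*36) + 1)² = ((4 + 144) + 1)² = (148 + 1)² = 149² = 22201)
q³ = 22201³ = 10942526586601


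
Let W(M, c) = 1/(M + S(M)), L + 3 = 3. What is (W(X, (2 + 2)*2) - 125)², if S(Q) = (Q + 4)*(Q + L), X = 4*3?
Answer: 650199001/41616 ≈ 15624.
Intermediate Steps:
L = 0 (L = -3 + 3 = 0)
X = 12
S(Q) = Q*(4 + Q) (S(Q) = (Q + 4)*(Q + 0) = (4 + Q)*Q = Q*(4 + Q))
W(M, c) = 1/(M + M*(4 + M))
(W(X, (2 + 2)*2) - 125)² = (1/(12*(5 + 12)) - 125)² = ((1/12)/17 - 125)² = ((1/12)*(1/17) - 125)² = (1/204 - 125)² = (-25499/204)² = 650199001/41616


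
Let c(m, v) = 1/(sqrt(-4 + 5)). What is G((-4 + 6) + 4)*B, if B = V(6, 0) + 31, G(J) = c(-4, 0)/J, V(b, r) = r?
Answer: 31/6 ≈ 5.1667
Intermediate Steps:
c(m, v) = 1 (c(m, v) = 1/(sqrt(1)) = 1/1 = 1)
G(J) = 1/J
B = 31 (B = 0 + 31 = 31)
G((-4 + 6) + 4)*B = 31/((-4 + 6) + 4) = 31/(2 + 4) = 31/6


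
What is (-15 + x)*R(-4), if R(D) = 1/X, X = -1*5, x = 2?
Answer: 13/5 ≈ 2.6000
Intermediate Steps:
X = -5
R(D) = -⅕ (R(D) = 1/(-5) = -⅕)
(-15 + x)*R(-4) = (-15 + 2)*(-⅕) = -13*(-⅕) = 13/5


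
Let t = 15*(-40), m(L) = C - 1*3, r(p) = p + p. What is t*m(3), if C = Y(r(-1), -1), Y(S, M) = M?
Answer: 2400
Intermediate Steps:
r(p) = 2*p
C = -1
m(L) = -4 (m(L) = -1 - 1*3 = -1 - 3 = -4)
t = -600
t*m(3) = -600*(-4) = 2400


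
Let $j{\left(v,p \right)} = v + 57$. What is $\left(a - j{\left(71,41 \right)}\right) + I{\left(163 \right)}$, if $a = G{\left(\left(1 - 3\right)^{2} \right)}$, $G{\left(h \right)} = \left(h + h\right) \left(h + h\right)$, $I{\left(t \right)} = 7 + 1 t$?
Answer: $106$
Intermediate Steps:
$j{\left(v,p \right)} = 57 + v$
$I{\left(t \right)} = 7 + t$
$G{\left(h \right)} = 4 h^{2}$ ($G{\left(h \right)} = 2 h 2 h = 4 h^{2}$)
$a = 64$ ($a = 4 \left(\left(1 - 3\right)^{2}\right)^{2} = 4 \left(\left(-2\right)^{2}\right)^{2} = 4 \cdot 4^{2} = 4 \cdot 16 = 64$)
$\left(a - j{\left(71,41 \right)}\right) + I{\left(163 \right)} = \left(64 - \left(57 + 71\right)\right) + \left(7 + 163\right) = \left(64 - 128\right) + 170 = -64 + 170 = 106$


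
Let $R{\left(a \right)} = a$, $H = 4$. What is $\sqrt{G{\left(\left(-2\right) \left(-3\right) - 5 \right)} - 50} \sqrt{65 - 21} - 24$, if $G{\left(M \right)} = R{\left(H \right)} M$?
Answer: $-24 + 2 i \sqrt{506} \approx -24.0 + 44.989 i$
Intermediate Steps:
$G{\left(M \right)} = 4 M$
$\sqrt{G{\left(\left(-2\right) \left(-3\right) - 5 \right)} - 50} \sqrt{65 - 21} - 24 = \sqrt{4 \left(\left(-2\right) \left(-3\right) - 5\right) - 50} \sqrt{65 - 21} - 24 = \sqrt{4 \left(6 - 5\right) - 50} \sqrt{44} - 24 = \sqrt{4 \cdot 1 - 50} \cdot 2 \sqrt{11} - 24 = \sqrt{4 - 50} \cdot 2 \sqrt{11} - 24 = \sqrt{-46} \cdot 2 \sqrt{11} - 24 = i \sqrt{46} \cdot 2 \sqrt{11} - 24 = 2 i \sqrt{506} - 24 = -24 + 2 i \sqrt{506}$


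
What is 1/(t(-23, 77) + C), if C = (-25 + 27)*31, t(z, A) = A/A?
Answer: 1/63 ≈ 0.015873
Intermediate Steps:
t(z, A) = 1
C = 62 (C = 2*31 = 62)
1/(t(-23, 77) + C) = 1/(1 + 62) = 1/63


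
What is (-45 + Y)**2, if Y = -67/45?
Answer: 4376464/2025 ≈ 2161.2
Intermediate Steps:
Y = -67/45 (Y = -67*1/45 = -67/45 ≈ -1.4889)
(-45 + Y)**2 = (-45 - 67/45)**2 = (-2092/45)**2 = 4376464/2025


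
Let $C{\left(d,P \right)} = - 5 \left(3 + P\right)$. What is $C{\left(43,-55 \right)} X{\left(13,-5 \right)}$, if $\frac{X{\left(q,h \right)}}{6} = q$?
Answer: $20280$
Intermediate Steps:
$C{\left(d,P \right)} = -15 - 5 P$
$X{\left(q,h \right)} = 6 q$
$C{\left(43,-55 \right)} X{\left(13,-5 \right)} = \left(-15 - -275\right) 6 \cdot 13 = \left(-15 + 275\right) 78 = 260 \cdot 78 = 20280$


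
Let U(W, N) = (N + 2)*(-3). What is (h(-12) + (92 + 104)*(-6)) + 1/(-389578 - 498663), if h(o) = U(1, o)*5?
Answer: -911335267/888241 ≈ -1026.0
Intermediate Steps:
U(W, N) = -6 - 3*N (U(W, N) = (2 + N)*(-3) = -6 - 3*N)
h(o) = -30 - 15*o (h(o) = (-6 - 3*o)*5 = -30 - 15*o)
(h(-12) + (92 + 104)*(-6)) + 1/(-389578 - 498663) = ((-30 - 15*(-12)) + (92 + 104)*(-6)) + 1/(-389578 - 498663) = ((-30 + 180) + 196*(-6)) + 1/(-888241) = (150 - 1176) - 1/888241 = -1026 - 1/888241 = -911335267/888241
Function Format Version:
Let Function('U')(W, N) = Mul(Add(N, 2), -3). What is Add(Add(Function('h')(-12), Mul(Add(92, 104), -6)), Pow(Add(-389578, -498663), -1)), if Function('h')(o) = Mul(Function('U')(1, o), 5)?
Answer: Rational(-911335267, 888241) ≈ -1026.0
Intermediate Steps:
Function('U')(W, N) = Add(-6, Mul(-3, N)) (Function('U')(W, N) = Mul(Add(2, N), -3) = Add(-6, Mul(-3, N)))
Function('h')(o) = Add(-30, Mul(-15, o)) (Function('h')(o) = Mul(Add(-6, Mul(-3, o)), 5) = Add(-30, Mul(-15, o)))
Add(Add(Function('h')(-12), Mul(Add(92, 104), -6)), Pow(Add(-389578, -498663), -1)) = Add(Add(Add(-30, Mul(-15, -12)), Mul(Add(92, 104), -6)), Pow(Add(-389578, -498663), -1)) = Add(Add(Add(-30, 180), Mul(196, -6)), Pow(-888241, -1)) = Add(Add(150, -1176), Rational(-1, 888241)) = Add(-1026, Rational(-1, 888241)) = Rational(-911335267, 888241)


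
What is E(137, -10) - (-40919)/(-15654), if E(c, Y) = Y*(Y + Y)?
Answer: 3089881/15654 ≈ 197.39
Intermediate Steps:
E(c, Y) = 2*Y² (E(c, Y) = Y*(2*Y) = 2*Y²)
E(137, -10) - (-40919)/(-15654) = 2*(-10)² - (-40919)/(-15654) = 2*100 - (-40919)*(-1)/15654 = 200 - 1*40919/15654 = 200 - 40919/15654 = 3089881/15654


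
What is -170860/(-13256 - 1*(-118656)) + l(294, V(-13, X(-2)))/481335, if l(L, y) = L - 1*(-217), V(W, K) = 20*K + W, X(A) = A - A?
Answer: -821870387/507327090 ≈ -1.6200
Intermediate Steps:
X(A) = 0
V(W, K) = W + 20*K
l(L, y) = 217 + L (l(L, y) = L + 217 = 217 + L)
-170860/(-13256 - 1*(-118656)) + l(294, V(-13, X(-2)))/481335 = -170860/(-13256 - 1*(-118656)) + (217 + 294)/481335 = -170860/(-13256 + 118656) + 511*(1/481335) = -170860/105400 + 511/481335 = -170860*1/105400 + 511/481335 = -8543/5270 + 511/481335 = -821870387/507327090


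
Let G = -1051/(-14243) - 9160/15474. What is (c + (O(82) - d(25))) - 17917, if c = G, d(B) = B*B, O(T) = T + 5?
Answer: -2033762870758/110198091 ≈ -18456.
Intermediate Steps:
O(T) = 5 + T
d(B) = B²
G = -57101353/110198091 (G = -1051*(-1/14243) - 9160*1/15474 = 1051/14243 - 4580/7737 = -57101353/110198091 ≈ -0.51817)
c = -57101353/110198091 ≈ -0.51817
(c + (O(82) - d(25))) - 17917 = (-57101353/110198091 + ((5 + 82) - 1*25²)) - 17917 = (-57101353/110198091 + (87 - 1*625)) - 17917 = (-57101353/110198091 + (87 - 625)) - 17917 = (-57101353/110198091 - 538) - 17917 = -59343674311/110198091 - 17917 = -2033762870758/110198091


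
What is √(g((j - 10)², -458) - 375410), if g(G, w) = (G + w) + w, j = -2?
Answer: 3*I*√41798 ≈ 613.34*I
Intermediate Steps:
g(G, w) = G + 2*w
√(g((j - 10)², -458) - 375410) = √(((-2 - 10)² + 2*(-458)) - 375410) = √(((-12)² - 916) - 375410) = √((144 - 916) - 375410) = √(-772 - 375410) = √(-376182) = 3*I*√41798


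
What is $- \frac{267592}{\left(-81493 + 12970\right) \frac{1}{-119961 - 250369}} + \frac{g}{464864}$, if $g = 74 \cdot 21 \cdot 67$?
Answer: $- \frac{1771799277652051}{1225149072} \approx -1.4462 \cdot 10^{6}$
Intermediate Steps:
$g = 104118$ ($g = 1554 \cdot 67 = 104118$)
$- \frac{267592}{\left(-81493 + 12970\right) \frac{1}{-119961 - 250369}} + \frac{g}{464864} = - \frac{267592}{\left(-81493 + 12970\right) \frac{1}{-119961 - 250369}} + \frac{104118}{464864} = - \frac{267592}{\left(-68523\right) \frac{1}{-370330}} + 104118 \cdot \frac{1}{464864} = - \frac{267592}{\left(-68523\right) \left(- \frac{1}{370330}\right)} + \frac{52059}{232432} = - \frac{267592}{\frac{68523}{370330}} + \frac{52059}{232432} = \left(-267592\right) \frac{370330}{68523} + \frac{52059}{232432} = - \frac{7622872720}{5271} + \frac{52059}{232432} = - \frac{1771799277652051}{1225149072}$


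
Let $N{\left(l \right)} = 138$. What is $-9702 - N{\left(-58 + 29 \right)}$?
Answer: $-9840$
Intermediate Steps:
$-9702 - N{\left(-58 + 29 \right)} = -9702 - 138 = -9840$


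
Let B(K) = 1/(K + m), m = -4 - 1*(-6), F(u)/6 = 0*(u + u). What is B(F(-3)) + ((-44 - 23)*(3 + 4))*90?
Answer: -84419/2 ≈ -42210.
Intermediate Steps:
F(u) = 0 (F(u) = 6*(0*(u + u)) = 6*(0*(2*u)) = 6*0 = 0)
m = 2 (m = -4 + 6 = 2)
B(K) = 1/(2 + K) (B(K) = 1/(K + 2) = 1/(2 + K))
B(F(-3)) + ((-44 - 23)*(3 + 4))*90 = 1/(2 + 0) + ((-44 - 23)*(3 + 4))*90 = 1/2 - 67*7*90 = ½ - 469*90 = ½ - 42210 = -84419/2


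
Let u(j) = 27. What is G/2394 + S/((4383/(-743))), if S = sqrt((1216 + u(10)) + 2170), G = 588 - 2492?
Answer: -136/171 - 743*sqrt(3413)/4383 ≈ -10.699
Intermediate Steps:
G = -1904
S = sqrt(3413) (S = sqrt((1216 + 27) + 2170) = sqrt(1243 + 2170) = sqrt(3413) ≈ 58.421)
G/2394 + S/((4383/(-743))) = -1904/2394 + sqrt(3413)/((4383/(-743))) = -1904*1/2394 + sqrt(3413)/((4383*(-1/743))) = -136/171 + sqrt(3413)/(-4383/743) = -136/171 + sqrt(3413)*(-743/4383) = -136/171 - 743*sqrt(3413)/4383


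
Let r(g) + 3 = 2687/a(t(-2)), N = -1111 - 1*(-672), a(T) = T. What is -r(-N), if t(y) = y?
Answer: 2693/2 ≈ 1346.5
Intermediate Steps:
N = -439 (N = -1111 + 672 = -439)
r(g) = -2693/2 (r(g) = -3 + 2687/(-2) = -3 + 2687*(-1/2) = -3 - 2687/2 = -2693/2)
-r(-N) = -1*(-2693/2) = 2693/2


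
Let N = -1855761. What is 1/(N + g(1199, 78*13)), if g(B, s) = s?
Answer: -1/1854747 ≈ -5.3916e-7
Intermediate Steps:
1/(N + g(1199, 78*13)) = 1/(-1855761 + 78*13) = 1/(-1855761 + 1014) = 1/(-1854747) = -1/1854747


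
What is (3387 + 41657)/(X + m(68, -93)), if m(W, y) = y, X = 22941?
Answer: 11261/5712 ≈ 1.9715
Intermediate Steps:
(3387 + 41657)/(X + m(68, -93)) = (3387 + 41657)/(22941 - 93) = 45044/22848 = 45044*(1/22848) = 11261/5712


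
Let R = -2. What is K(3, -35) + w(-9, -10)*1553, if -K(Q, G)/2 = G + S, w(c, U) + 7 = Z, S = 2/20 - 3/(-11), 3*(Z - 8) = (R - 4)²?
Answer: 1114204/55 ≈ 20258.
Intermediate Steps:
Z = 20 (Z = 8 + (-2 - 4)²/3 = 8 + (⅓)*(-6)² = 8 + (⅓)*36 = 8 + 12 = 20)
S = 41/110 (S = 2*(1/20) - 3*(-1/11) = ⅒ + 3/11 = 41/110 ≈ 0.37273)
w(c, U) = 13 (w(c, U) = -7 + 20 = 13)
K(Q, G) = -41/55 - 2*G (K(Q, G) = -2*(G + 41/110) = -2*(41/110 + G) = -41/55 - 2*G)
K(3, -35) + w(-9, -10)*1553 = (-41/55 - 2*(-35)) + 13*1553 = (-41/55 + 70) + 20189 = 3809/55 + 20189 = 1114204/55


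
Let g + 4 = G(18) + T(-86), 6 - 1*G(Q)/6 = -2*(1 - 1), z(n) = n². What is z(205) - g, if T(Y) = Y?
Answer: 42079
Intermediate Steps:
G(Q) = 36 (G(Q) = 36 - (-12)*(1 - 1) = 36 - (-12)*0 = 36 - 6*0 = 36 + 0 = 36)
g = -54 (g = -4 + (36 - 86) = -4 - 50 = -54)
z(205) - g = 205² - 1*(-54) = 42025 + 54 = 42079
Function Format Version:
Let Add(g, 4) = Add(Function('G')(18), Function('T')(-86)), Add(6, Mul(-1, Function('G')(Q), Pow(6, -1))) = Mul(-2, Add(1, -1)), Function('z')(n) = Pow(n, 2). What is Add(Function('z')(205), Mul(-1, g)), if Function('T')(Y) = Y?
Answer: 42079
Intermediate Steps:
Function('G')(Q) = 36 (Function('G')(Q) = Add(36, Mul(-6, Mul(-2, Add(1, -1)))) = Add(36, Mul(-6, Mul(-2, 0))) = Add(36, Mul(-6, 0)) = Add(36, 0) = 36)
g = -54 (g = Add(-4, Add(36, -86)) = Add(-4, -50) = -54)
Add(Function('z')(205), Mul(-1, g)) = Add(Pow(205, 2), Mul(-1, -54)) = Add(42025, 54) = 42079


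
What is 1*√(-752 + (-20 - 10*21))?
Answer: I*√982 ≈ 31.337*I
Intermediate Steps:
1*√(-752 + (-20 - 10*21)) = 1*√(-752 + (-20 - 210)) = 1*√(-752 - 230) = 1*√(-982) = 1*(I*√982) = I*√982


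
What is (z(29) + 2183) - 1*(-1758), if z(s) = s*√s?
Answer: 3941 + 29*√29 ≈ 4097.2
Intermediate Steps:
z(s) = s^(3/2)
(z(29) + 2183) - 1*(-1758) = (29^(3/2) + 2183) - 1*(-1758) = (29*√29 + 2183) + 1758 = (2183 + 29*√29) + 1758 = 3941 + 29*√29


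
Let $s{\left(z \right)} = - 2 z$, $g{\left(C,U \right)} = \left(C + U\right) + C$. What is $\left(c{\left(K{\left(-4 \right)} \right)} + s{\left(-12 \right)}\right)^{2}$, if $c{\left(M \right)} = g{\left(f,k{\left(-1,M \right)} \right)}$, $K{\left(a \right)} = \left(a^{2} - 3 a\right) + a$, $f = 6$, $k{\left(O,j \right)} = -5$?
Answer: $961$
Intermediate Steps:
$g{\left(C,U \right)} = U + 2 C$
$K{\left(a \right)} = a^{2} - 2 a$
$c{\left(M \right)} = 7$ ($c{\left(M \right)} = -5 + 2 \cdot 6 = -5 + 12 = 7$)
$\left(c{\left(K{\left(-4 \right)} \right)} + s{\left(-12 \right)}\right)^{2} = \left(7 - -24\right)^{2} = \left(7 + 24\right)^{2} = 31^{2} = 961$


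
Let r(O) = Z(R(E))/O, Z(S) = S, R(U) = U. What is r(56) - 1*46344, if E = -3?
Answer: -2595267/56 ≈ -46344.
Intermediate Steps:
r(O) = -3/O
r(56) - 1*46344 = -3/56 - 1*46344 = -3*1/56 - 46344 = -3/56 - 46344 = -2595267/56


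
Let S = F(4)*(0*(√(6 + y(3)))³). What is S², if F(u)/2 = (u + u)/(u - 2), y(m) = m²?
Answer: 0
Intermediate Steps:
F(u) = 4*u/(-2 + u) (F(u) = 2*((u + u)/(u - 2)) = 2*((2*u)/(-2 + u)) = 2*(2*u/(-2 + u)) = 4*u/(-2 + u))
S = 0 (S = (4*4/(-2 + 4))*(0*(√(6 + 3²))³) = (4*4/2)*(0*(√(6 + 9))³) = (4*4*(½))*(0*(√15)³) = 8*(0*(15*√15)) = 8*0 = 0)
S² = 0² = 0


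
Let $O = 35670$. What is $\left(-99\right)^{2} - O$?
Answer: $-25869$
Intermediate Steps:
$\left(-99\right)^{2} - O = \left(-99\right)^{2} - 35670 = 9801 - 35670 = -25869$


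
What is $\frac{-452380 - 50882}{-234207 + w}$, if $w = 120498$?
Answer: $\frac{167754}{37903} \approx 4.4259$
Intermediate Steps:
$\frac{-452380 - 50882}{-234207 + w} = \frac{-452380 - 50882}{-234207 + 120498} = - \frac{503262}{-113709} = \left(-503262\right) \left(- \frac{1}{113709}\right) = \frac{167754}{37903}$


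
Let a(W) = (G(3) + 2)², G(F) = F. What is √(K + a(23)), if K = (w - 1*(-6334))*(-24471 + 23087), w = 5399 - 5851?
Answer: I*√8140663 ≈ 2853.2*I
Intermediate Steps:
w = -452
a(W) = 25 (a(W) = (3 + 2)² = 5² = 25)
K = -8140688 (K = (-452 - 1*(-6334))*(-24471 + 23087) = (-452 + 6334)*(-1384) = 5882*(-1384) = -8140688)
√(K + a(23)) = √(-8140688 + 25) = √(-8140663) = I*√8140663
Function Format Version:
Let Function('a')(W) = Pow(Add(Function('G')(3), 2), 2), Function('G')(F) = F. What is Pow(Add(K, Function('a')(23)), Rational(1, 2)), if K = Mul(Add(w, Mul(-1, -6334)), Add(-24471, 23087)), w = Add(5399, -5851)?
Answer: Mul(I, Pow(8140663, Rational(1, 2))) ≈ Mul(2853.2, I)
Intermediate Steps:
w = -452
Function('a')(W) = 25 (Function('a')(W) = Pow(Add(3, 2), 2) = Pow(5, 2) = 25)
K = -8140688 (K = Mul(Add(-452, Mul(-1, -6334)), Add(-24471, 23087)) = Mul(Add(-452, 6334), -1384) = Mul(5882, -1384) = -8140688)
Pow(Add(K, Function('a')(23)), Rational(1, 2)) = Pow(Add(-8140688, 25), Rational(1, 2)) = Pow(-8140663, Rational(1, 2)) = Mul(I, Pow(8140663, Rational(1, 2)))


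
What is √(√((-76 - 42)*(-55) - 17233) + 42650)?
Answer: √(42650 + I*√10743) ≈ 206.52 + 0.2509*I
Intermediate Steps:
√(√((-76 - 42)*(-55) - 17233) + 42650) = √(√(-118*(-55) - 17233) + 42650) = √(√(6490 - 17233) + 42650) = √(√(-10743) + 42650) = √(I*√10743 + 42650) = √(42650 + I*√10743)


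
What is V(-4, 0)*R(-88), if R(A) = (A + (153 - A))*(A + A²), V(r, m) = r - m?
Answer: -4685472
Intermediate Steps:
R(A) = 153*A + 153*A² (R(A) = 153*(A + A²) = 153*A + 153*A²)
V(-4, 0)*R(-88) = (-4 - 1*0)*(153*(-88)*(1 - 88)) = (-4 + 0)*(153*(-88)*(-87)) = -4*1171368 = -4685472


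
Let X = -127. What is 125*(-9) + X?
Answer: -1252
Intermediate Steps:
125*(-9) + X = 125*(-9) - 127 = -1125 - 127 = -1252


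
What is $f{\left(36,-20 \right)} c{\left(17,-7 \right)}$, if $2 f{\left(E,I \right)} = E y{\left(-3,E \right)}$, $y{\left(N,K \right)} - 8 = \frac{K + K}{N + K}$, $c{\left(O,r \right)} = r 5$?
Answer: $- \frac{70560}{11} \approx -6414.5$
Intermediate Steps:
$c{\left(O,r \right)} = 5 r$
$y{\left(N,K \right)} = 8 + \frac{2 K}{K + N}$ ($y{\left(N,K \right)} = 8 + \frac{K + K}{N + K} = 8 + \frac{2 K}{K + N}$)
$f{\left(E,I \right)} = \frac{E \left(-12 + 5 E\right)}{-3 + E}$ ($f{\left(E,I \right)} = \frac{E \frac{2 \left(4 \left(-3\right) + 5 E\right)}{E - 3}}{2} = \frac{E \frac{2 \left(-12 + 5 E\right)}{-3 + E}}{2} = \frac{2 E \frac{1}{-3 + E} \left(-12 + 5 E\right)}{2} = \frac{E \left(-12 + 5 E\right)}{-3 + E}$)
$f{\left(36,-20 \right)} c{\left(17,-7 \right)} = \frac{36 \left(-12 + 5 \cdot 36\right)}{-3 + 36} \cdot 5 \left(-7\right) = \frac{36 \left(-12 + 180\right)}{33} \left(-35\right) = 36 \cdot \frac{1}{33} \cdot 168 \left(-35\right) = \frac{2016}{11} \left(-35\right) = - \frac{70560}{11}$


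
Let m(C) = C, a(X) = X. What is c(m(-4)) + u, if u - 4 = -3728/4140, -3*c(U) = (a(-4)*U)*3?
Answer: -13352/1035 ≈ -12.900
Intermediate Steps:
c(U) = 4*U (c(U) = -(-4*U)*3/3 = -(-4)*U = 4*U)
u = 3208/1035 (u = 4 - 3728/4140 = 4 - 3728*1/4140 = 4 - 932/1035 = 3208/1035 ≈ 3.0995)
c(m(-4)) + u = 4*(-4) + 3208/1035 = -16 + 3208/1035 = -13352/1035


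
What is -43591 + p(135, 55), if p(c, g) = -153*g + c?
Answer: -51871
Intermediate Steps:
p(c, g) = c - 153*g
-43591 + p(135, 55) = -43591 + (135 - 153*55) = -43591 + (135 - 8415) = -43591 - 8280 = -51871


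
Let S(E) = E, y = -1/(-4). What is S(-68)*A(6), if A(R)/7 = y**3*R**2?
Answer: -1071/4 ≈ -267.75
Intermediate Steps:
y = 1/4 (y = -1*(-1/4) = 1/4 ≈ 0.25000)
A(R) = 7*R**2/64 (A(R) = 7*((1/4)**3*R**2) = 7*(R**2/64) = 7*R**2/64)
S(-68)*A(6) = -119*6**2/16 = -119*36/16 = -68*63/16 = -1071/4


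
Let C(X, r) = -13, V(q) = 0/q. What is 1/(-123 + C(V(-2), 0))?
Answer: -1/136 ≈ -0.0073529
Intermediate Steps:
V(q) = 0
1/(-123 + C(V(-2), 0)) = 1/(-123 - 13) = 1/(-136) = -1/136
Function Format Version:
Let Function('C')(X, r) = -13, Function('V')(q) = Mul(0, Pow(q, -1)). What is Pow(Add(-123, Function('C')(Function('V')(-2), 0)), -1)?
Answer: Rational(-1, 136) ≈ -0.0073529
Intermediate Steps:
Function('V')(q) = 0
Pow(Add(-123, Function('C')(Function('V')(-2), 0)), -1) = Pow(Add(-123, -13), -1) = Pow(-136, -1) = Rational(-1, 136)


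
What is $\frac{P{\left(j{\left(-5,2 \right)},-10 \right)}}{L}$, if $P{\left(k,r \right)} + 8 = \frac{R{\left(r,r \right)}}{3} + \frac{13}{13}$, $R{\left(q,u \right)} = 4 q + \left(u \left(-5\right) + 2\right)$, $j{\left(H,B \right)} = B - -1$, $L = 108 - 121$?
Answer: $\frac{3}{13} \approx 0.23077$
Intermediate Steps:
$L = -13$ ($L = 108 - 121 = -13$)
$j{\left(H,B \right)} = 1 + B$ ($j{\left(H,B \right)} = B + 1 = 1 + B$)
$R{\left(q,u \right)} = 2 - 5 u + 4 q$ ($R{\left(q,u \right)} = 4 q - \left(-2 + 5 u\right) = 2 - 5 u + 4 q$)
$P{\left(k,r \right)} = - \frac{19}{3} - \frac{r}{3}$ ($P{\left(k,r \right)} = -8 + \left(\frac{2 - 5 r + 4 r}{3} + \frac{13}{13}\right) = -8 + \left(\left(2 - r\right) \frac{1}{3} + 13 \cdot \frac{1}{13}\right) = -8 + \left(\left(\frac{2}{3} - \frac{r}{3}\right) + 1\right) = -8 - \left(- \frac{5}{3} + \frac{r}{3}\right) = - \frac{19}{3} - \frac{r}{3}$)
$\frac{P{\left(j{\left(-5,2 \right)},-10 \right)}}{L} = \frac{- \frac{19}{3} - - \frac{10}{3}}{-13} = \left(- \frac{19}{3} + \frac{10}{3}\right) \left(- \frac{1}{13}\right) = \left(-3\right) \left(- \frac{1}{13}\right) = \frac{3}{13}$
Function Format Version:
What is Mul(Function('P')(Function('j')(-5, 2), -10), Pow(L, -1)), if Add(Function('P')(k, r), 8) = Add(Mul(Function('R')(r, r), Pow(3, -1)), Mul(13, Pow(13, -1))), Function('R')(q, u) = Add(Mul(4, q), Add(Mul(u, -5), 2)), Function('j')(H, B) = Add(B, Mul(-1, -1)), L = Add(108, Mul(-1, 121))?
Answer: Rational(3, 13) ≈ 0.23077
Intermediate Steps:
L = -13 (L = Add(108, -121) = -13)
Function('j')(H, B) = Add(1, B) (Function('j')(H, B) = Add(B, 1) = Add(1, B))
Function('R')(q, u) = Add(2, Mul(-5, u), Mul(4, q)) (Function('R')(q, u) = Add(Mul(4, q), Add(Mul(-5, u), 2)) = Add(Mul(4, q), Add(2, Mul(-5, u))) = Add(2, Mul(-5, u), Mul(4, q)))
Function('P')(k, r) = Add(Rational(-19, 3), Mul(Rational(-1, 3), r)) (Function('P')(k, r) = Add(-8, Add(Mul(Add(2, Mul(-5, r), Mul(4, r)), Pow(3, -1)), Mul(13, Pow(13, -1)))) = Add(-8, Add(Mul(Add(2, Mul(-1, r)), Rational(1, 3)), Mul(13, Rational(1, 13)))) = Add(-8, Add(Add(Rational(2, 3), Mul(Rational(-1, 3), r)), 1)) = Add(-8, Add(Rational(5, 3), Mul(Rational(-1, 3), r))) = Add(Rational(-19, 3), Mul(Rational(-1, 3), r)))
Mul(Function('P')(Function('j')(-5, 2), -10), Pow(L, -1)) = Mul(Add(Rational(-19, 3), Mul(Rational(-1, 3), -10)), Pow(-13, -1)) = Mul(Add(Rational(-19, 3), Rational(10, 3)), Rational(-1, 13)) = Mul(-3, Rational(-1, 13)) = Rational(3, 13)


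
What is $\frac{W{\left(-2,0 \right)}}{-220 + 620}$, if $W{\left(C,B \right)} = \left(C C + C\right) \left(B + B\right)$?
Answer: $0$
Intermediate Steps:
$W{\left(C,B \right)} = 2 B \left(C + C^{2}\right)$ ($W{\left(C,B \right)} = \left(C^{2} + C\right) 2 B = \left(C + C^{2}\right) 2 B = 2 B \left(C + C^{2}\right)$)
$\frac{W{\left(-2,0 \right)}}{-220 + 620} = \frac{2 \cdot 0 \left(-2\right) \left(1 - 2\right)}{-220 + 620} = \frac{2 \cdot 0 \left(-2\right) \left(-1\right)}{400} = 0 \cdot \frac{1}{400} = 0$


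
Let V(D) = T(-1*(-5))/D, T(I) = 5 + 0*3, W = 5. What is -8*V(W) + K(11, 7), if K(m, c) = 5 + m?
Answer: 8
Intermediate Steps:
T(I) = 5 (T(I) = 5 + 0 = 5)
V(D) = 5/D
-8*V(W) + K(11, 7) = -40/5 + (5 + 11) = -40/5 + 16 = -8*1 + 16 = -8 + 16 = 8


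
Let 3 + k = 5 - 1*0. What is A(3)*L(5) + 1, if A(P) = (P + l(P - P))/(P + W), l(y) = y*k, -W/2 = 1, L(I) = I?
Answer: 16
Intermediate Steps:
k = 2 (k = -3 + (5 - 1*0) = -3 + (5 + 0) = -3 + 5 = 2)
W = -2 (W = -2*1 = -2)
l(y) = 2*y (l(y) = y*2 = 2*y)
A(P) = P/(-2 + P) (A(P) = (P + 2*(P - P))/(P - 2) = (P + 2*0)/(-2 + P) = (P + 0)/(-2 + P) = P/(-2 + P))
A(3)*L(5) + 1 = (3/(-2 + 3))*5 + 1 = (3/1)*5 + 1 = (3*1)*5 + 1 = 3*5 + 1 = 15 + 1 = 16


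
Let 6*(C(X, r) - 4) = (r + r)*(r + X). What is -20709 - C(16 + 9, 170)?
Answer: -31763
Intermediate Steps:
C(X, r) = 4 + r*(X + r)/3 (C(X, r) = 4 + ((r + r)*(r + X))/6 = 4 + ((2*r)*(X + r))/6 = 4 + (2*r*(X + r))/6 = 4 + r*(X + r)/3)
-20709 - C(16 + 9, 170) = -20709 - (4 + (1/3)*170**2 + (1/3)*(16 + 9)*170) = -20709 - (4 + (1/3)*28900 + (1/3)*25*170) = -20709 - (4 + 28900/3 + 4250/3) = -20709 - 1*11054 = -20709 - 11054 = -31763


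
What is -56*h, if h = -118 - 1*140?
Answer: 14448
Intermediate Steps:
h = -258 (h = -118 - 140 = -258)
-56*h = -56*(-258) = 14448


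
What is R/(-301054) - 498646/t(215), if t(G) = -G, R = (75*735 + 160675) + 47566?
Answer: 75031374597/32363305 ≈ 2318.4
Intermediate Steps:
R = 263366 (R = (55125 + 160675) + 47566 = 215800 + 47566 = 263366)
R/(-301054) - 498646/t(215) = 263366/(-301054) - 498646/((-1*215)) = 263366*(-1/301054) - 498646/(-215) = -131683/150527 - 498646*(-1/215) = -131683/150527 + 498646/215 = 75031374597/32363305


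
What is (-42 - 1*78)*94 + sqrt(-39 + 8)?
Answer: -11280 + I*sqrt(31) ≈ -11280.0 + 5.5678*I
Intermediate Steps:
(-42 - 1*78)*94 + sqrt(-39 + 8) = (-42 - 78)*94 + sqrt(-31) = -120*94 + I*sqrt(31) = -11280 + I*sqrt(31)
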